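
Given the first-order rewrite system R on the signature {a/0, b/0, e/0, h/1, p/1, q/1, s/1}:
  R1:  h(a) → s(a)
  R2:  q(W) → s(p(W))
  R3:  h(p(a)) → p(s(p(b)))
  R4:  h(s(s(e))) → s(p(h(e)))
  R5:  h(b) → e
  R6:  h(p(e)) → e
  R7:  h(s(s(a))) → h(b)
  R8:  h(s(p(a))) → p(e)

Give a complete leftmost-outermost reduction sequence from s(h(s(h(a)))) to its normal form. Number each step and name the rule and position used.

s(e)

1. s(h(s(h(a))))  →  s(h(s(s(a))))   [R1 at 1.1.1]
2. s(h(s(s(a))))  →  s(h(b))   [R7 at 1]
3. s(h(b))  →  s(e)   [R5 at 1]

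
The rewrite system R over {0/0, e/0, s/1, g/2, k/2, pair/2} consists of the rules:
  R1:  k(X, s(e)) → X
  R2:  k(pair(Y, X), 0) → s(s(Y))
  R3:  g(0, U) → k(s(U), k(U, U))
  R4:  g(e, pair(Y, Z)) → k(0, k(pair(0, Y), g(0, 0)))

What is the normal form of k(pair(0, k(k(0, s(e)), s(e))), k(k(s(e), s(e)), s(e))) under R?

1. k(pair(0, k(k(0, s(e)), s(e))), k(k(s(e), s(e)), s(e)))  →  k(pair(0, k(0, s(e))), k(k(s(e), s(e)), s(e)))   [R1 at 1.2]
2. k(pair(0, k(0, s(e))), k(k(s(e), s(e)), s(e)))  →  k(pair(0, 0), k(k(s(e), s(e)), s(e)))   [R1 at 1.2]
3. k(pair(0, 0), k(k(s(e), s(e)), s(e)))  →  k(pair(0, 0), k(s(e), s(e)))   [R1 at 2]
4. k(pair(0, 0), k(s(e), s(e)))  →  k(pair(0, 0), s(e))   [R1 at 2]
5. k(pair(0, 0), s(e))  →  pair(0, 0)   [R1 at ε]

pair(0, 0)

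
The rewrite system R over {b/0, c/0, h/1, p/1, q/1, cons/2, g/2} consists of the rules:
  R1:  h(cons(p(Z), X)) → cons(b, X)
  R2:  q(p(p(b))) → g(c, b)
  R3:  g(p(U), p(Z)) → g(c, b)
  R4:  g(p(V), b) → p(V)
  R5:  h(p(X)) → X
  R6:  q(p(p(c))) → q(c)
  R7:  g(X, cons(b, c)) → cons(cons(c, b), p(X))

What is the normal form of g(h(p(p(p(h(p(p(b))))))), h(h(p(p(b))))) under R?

p(p(p(b)))

1. g(h(p(p(p(h(p(p(b))))))), h(h(p(p(b)))))  →  g(p(p(h(p(p(b))))), h(h(p(p(b)))))   [R5 at 1]
2. g(p(p(h(p(p(b))))), h(h(p(p(b)))))  →  g(p(p(p(b))), h(h(p(p(b)))))   [R5 at 1.1.1]
3. g(p(p(p(b))), h(h(p(p(b)))))  →  g(p(p(p(b))), h(p(b)))   [R5 at 2.1]
4. g(p(p(p(b))), h(p(b)))  →  g(p(p(p(b))), b)   [R5 at 2]
5. g(p(p(p(b))), b)  →  p(p(p(b)))   [R4 at ε]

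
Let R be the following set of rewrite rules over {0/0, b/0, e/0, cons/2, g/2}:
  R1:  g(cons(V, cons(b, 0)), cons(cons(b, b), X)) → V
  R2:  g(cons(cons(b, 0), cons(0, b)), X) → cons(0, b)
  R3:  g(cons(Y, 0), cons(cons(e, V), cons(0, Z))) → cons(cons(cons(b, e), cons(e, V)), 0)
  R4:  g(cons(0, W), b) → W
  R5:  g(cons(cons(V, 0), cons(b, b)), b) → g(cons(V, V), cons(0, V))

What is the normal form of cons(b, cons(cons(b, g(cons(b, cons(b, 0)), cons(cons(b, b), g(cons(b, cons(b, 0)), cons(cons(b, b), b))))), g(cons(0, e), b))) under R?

cons(b, cons(cons(b, b), e))

1. cons(b, cons(cons(b, g(cons(b, cons(b, 0)), cons(cons(b, b), g(cons(b, cons(b, 0)), cons(cons(b, b), b))))), g(cons(0, e), b)))  →  cons(b, cons(cons(b, b), g(cons(0, e), b)))   [R1 at 2.1.2]
2. cons(b, cons(cons(b, b), g(cons(0, e), b)))  →  cons(b, cons(cons(b, b), e))   [R4 at 2.2]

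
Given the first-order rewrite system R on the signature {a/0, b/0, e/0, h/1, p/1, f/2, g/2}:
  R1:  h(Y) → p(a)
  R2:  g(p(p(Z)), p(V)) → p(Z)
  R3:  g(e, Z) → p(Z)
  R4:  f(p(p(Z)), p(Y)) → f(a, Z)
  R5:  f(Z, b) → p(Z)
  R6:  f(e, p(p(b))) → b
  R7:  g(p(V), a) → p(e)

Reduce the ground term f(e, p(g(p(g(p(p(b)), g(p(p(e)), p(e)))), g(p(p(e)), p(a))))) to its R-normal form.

b

1. f(e, p(g(p(g(p(p(b)), g(p(p(e)), p(e)))), g(p(p(e)), p(a)))))  →  f(e, p(g(p(g(p(p(b)), p(e))), g(p(p(e)), p(a)))))   [R2 at 2.1.1.1.2]
2. f(e, p(g(p(g(p(p(b)), p(e))), g(p(p(e)), p(a)))))  →  f(e, p(g(p(p(b)), g(p(p(e)), p(a)))))   [R2 at 2.1.1.1]
3. f(e, p(g(p(p(b)), g(p(p(e)), p(a)))))  →  f(e, p(g(p(p(b)), p(e))))   [R2 at 2.1.2]
4. f(e, p(g(p(p(b)), p(e))))  →  f(e, p(p(b)))   [R2 at 2.1]
5. f(e, p(p(b)))  →  b   [R6 at ε]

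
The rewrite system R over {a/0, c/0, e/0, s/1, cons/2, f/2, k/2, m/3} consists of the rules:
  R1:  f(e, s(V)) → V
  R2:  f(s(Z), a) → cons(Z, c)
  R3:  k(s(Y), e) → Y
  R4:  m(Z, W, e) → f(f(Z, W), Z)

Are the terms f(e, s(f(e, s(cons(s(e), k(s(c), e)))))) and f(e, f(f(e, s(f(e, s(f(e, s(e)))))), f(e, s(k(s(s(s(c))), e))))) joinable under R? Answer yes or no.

no — NF(t₁) = cons(s(e), c), NF(t₂) = c

Reduce t₁ = f(e, s(f(e, s(cons(s(e), k(s(c), e)))))):
1. f(e, s(f(e, s(cons(s(e), k(s(c), e))))))  →  f(e, s(cons(s(e), k(s(c), e))))   [R1 at ε]
2. f(e, s(cons(s(e), k(s(c), e))))  →  cons(s(e), k(s(c), e))   [R1 at ε]
3. cons(s(e), k(s(c), e))  →  cons(s(e), c)   [R3 at 2]

Reduce t₂ = f(e, f(f(e, s(f(e, s(f(e, s(e)))))), f(e, s(k(s(s(s(c))), e))))):
1. f(e, f(f(e, s(f(e, s(f(e, s(e)))))), f(e, s(k(s(s(s(c))), e)))))  →  f(e, f(f(e, s(f(e, s(e)))), f(e, s(k(s(s(s(c))), e)))))   [R1 at 2.1]
2. f(e, f(f(e, s(f(e, s(e)))), f(e, s(k(s(s(s(c))), e)))))  →  f(e, f(f(e, s(e)), f(e, s(k(s(s(s(c))), e)))))   [R1 at 2.1]
3. f(e, f(f(e, s(e)), f(e, s(k(s(s(s(c))), e)))))  →  f(e, f(e, f(e, s(k(s(s(s(c))), e)))))   [R1 at 2.1]
4. f(e, f(e, f(e, s(k(s(s(s(c))), e)))))  →  f(e, f(e, k(s(s(s(c))), e)))   [R1 at 2.2]
5. f(e, f(e, k(s(s(s(c))), e)))  →  f(e, f(e, s(s(c))))   [R3 at 2.2]
6. f(e, f(e, s(s(c))))  →  f(e, s(c))   [R1 at 2]
7. f(e, s(c))  →  c   [R1 at ε]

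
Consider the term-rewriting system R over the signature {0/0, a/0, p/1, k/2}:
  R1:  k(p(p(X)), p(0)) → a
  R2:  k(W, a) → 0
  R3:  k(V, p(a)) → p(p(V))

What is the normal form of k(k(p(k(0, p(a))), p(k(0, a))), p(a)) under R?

1. k(k(p(k(0, p(a))), p(k(0, a))), p(a))  →  p(p(k(p(k(0, p(a))), p(k(0, a)))))   [R3 at ε]
2. p(p(k(p(k(0, p(a))), p(k(0, a)))))  →  p(p(k(p(p(p(0))), p(k(0, a)))))   [R3 at 1.1.1.1]
3. p(p(k(p(p(p(0))), p(k(0, a)))))  →  p(p(k(p(p(p(0))), p(0))))   [R2 at 1.1.2.1]
4. p(p(k(p(p(p(0))), p(0))))  →  p(p(a))   [R1 at 1.1]

p(p(a))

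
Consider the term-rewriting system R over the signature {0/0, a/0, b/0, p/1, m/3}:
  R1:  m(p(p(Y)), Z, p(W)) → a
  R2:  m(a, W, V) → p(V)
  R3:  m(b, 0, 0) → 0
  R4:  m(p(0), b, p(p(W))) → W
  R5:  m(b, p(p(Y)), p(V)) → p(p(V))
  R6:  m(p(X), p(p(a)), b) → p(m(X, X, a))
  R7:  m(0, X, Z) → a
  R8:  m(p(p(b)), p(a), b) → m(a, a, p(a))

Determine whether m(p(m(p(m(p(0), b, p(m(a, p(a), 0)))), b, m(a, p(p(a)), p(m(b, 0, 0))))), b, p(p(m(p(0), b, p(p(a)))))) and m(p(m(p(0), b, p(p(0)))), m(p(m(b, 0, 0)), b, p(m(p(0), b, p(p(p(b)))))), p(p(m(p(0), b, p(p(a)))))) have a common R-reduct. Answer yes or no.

yes — NF(t₁) = a, NF(t₂) = a

Reduce t₁ = m(p(m(p(m(p(0), b, p(m(a, p(a), 0)))), b, m(a, p(p(a)), p(m(b, 0, 0))))), b, p(p(m(p(0), b, p(p(a)))))):
1. m(p(m(p(m(p(0), b, p(m(a, p(a), 0)))), b, m(a, p(p(a)), p(m(b, 0, 0))))), b, p(p(m(p(0), b, p(p(a))))))  →  m(p(m(p(m(p(0), b, p(p(0)))), b, m(a, p(p(a)), p(m(b, 0, 0))))), b, p(p(m(p(0), b, p(p(a))))))   [R2 at 1.1.1.1.3.1]
2. m(p(m(p(m(p(0), b, p(p(0)))), b, m(a, p(p(a)), p(m(b, 0, 0))))), b, p(p(m(p(0), b, p(p(a))))))  →  m(p(m(p(0), b, m(a, p(p(a)), p(m(b, 0, 0))))), b, p(p(m(p(0), b, p(p(a))))))   [R4 at 1.1.1.1]
3. m(p(m(p(0), b, m(a, p(p(a)), p(m(b, 0, 0))))), b, p(p(m(p(0), b, p(p(a))))))  →  m(p(m(p(0), b, p(p(m(b, 0, 0))))), b, p(p(m(p(0), b, p(p(a))))))   [R2 at 1.1.3]
4. m(p(m(p(0), b, p(p(m(b, 0, 0))))), b, p(p(m(p(0), b, p(p(a))))))  →  m(p(m(b, 0, 0)), b, p(p(m(p(0), b, p(p(a))))))   [R4 at 1.1]
5. m(p(m(b, 0, 0)), b, p(p(m(p(0), b, p(p(a))))))  →  m(p(0), b, p(p(m(p(0), b, p(p(a))))))   [R3 at 1.1]
6. m(p(0), b, p(p(m(p(0), b, p(p(a))))))  →  m(p(0), b, p(p(a)))   [R4 at ε]
7. m(p(0), b, p(p(a)))  →  a   [R4 at ε]

Reduce t₂ = m(p(m(p(0), b, p(p(0)))), m(p(m(b, 0, 0)), b, p(m(p(0), b, p(p(p(b)))))), p(p(m(p(0), b, p(p(a)))))):
1. m(p(m(p(0), b, p(p(0)))), m(p(m(b, 0, 0)), b, p(m(p(0), b, p(p(p(b)))))), p(p(m(p(0), b, p(p(a))))))  →  m(p(0), m(p(m(b, 0, 0)), b, p(m(p(0), b, p(p(p(b)))))), p(p(m(p(0), b, p(p(a))))))   [R4 at 1.1]
2. m(p(0), m(p(m(b, 0, 0)), b, p(m(p(0), b, p(p(p(b)))))), p(p(m(p(0), b, p(p(a))))))  →  m(p(0), m(p(0), b, p(m(p(0), b, p(p(p(b)))))), p(p(m(p(0), b, p(p(a))))))   [R3 at 2.1.1]
3. m(p(0), m(p(0), b, p(m(p(0), b, p(p(p(b)))))), p(p(m(p(0), b, p(p(a))))))  →  m(p(0), m(p(0), b, p(p(b))), p(p(m(p(0), b, p(p(a))))))   [R4 at 2.3.1]
4. m(p(0), m(p(0), b, p(p(b))), p(p(m(p(0), b, p(p(a))))))  →  m(p(0), b, p(p(m(p(0), b, p(p(a))))))   [R4 at 2]
5. m(p(0), b, p(p(m(p(0), b, p(p(a))))))  →  m(p(0), b, p(p(a)))   [R4 at ε]
6. m(p(0), b, p(p(a)))  →  a   [R4 at ε]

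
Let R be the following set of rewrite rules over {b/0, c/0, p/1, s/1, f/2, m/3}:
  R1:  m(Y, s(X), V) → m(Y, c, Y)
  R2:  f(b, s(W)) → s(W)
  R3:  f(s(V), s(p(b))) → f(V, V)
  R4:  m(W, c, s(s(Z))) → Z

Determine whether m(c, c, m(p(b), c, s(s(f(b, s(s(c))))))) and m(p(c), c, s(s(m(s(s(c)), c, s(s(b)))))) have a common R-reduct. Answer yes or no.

Reduce t₁ = m(c, c, m(p(b), c, s(s(f(b, s(s(c))))))):
1. m(c, c, m(p(b), c, s(s(f(b, s(s(c)))))))  →  m(c, c, f(b, s(s(c))))   [R4 at 3]
2. m(c, c, f(b, s(s(c))))  →  m(c, c, s(s(c)))   [R2 at 3]
3. m(c, c, s(s(c)))  →  c   [R4 at ε]

Reduce t₂ = m(p(c), c, s(s(m(s(s(c)), c, s(s(b)))))):
1. m(p(c), c, s(s(m(s(s(c)), c, s(s(b))))))  →  m(s(s(c)), c, s(s(b)))   [R4 at ε]
2. m(s(s(c)), c, s(s(b)))  →  b   [R4 at ε]

no — NF(t₁) = c, NF(t₂) = b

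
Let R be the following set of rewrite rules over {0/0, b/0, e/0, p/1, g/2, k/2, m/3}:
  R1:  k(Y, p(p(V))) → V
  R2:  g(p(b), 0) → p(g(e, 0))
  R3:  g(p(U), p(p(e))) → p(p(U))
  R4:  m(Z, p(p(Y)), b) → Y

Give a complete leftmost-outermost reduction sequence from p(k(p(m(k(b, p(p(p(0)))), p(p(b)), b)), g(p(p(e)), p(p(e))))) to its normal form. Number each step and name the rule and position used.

p(p(e))

1. p(k(p(m(k(b, p(p(p(0)))), p(p(b)), b)), g(p(p(e)), p(p(e)))))  →  p(k(p(b), g(p(p(e)), p(p(e)))))   [R4 at 1.1.1]
2. p(k(p(b), g(p(p(e)), p(p(e)))))  →  p(k(p(b), p(p(p(e)))))   [R3 at 1.2]
3. p(k(p(b), p(p(p(e)))))  →  p(p(e))   [R1 at 1]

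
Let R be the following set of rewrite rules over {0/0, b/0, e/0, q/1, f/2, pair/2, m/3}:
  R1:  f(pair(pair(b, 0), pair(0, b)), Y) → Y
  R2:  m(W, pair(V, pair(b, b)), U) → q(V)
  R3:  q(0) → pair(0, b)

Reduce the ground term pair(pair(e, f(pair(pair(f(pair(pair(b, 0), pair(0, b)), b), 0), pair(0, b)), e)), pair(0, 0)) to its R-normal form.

pair(pair(e, e), pair(0, 0))

1. pair(pair(e, f(pair(pair(f(pair(pair(b, 0), pair(0, b)), b), 0), pair(0, b)), e)), pair(0, 0))  →  pair(pair(e, f(pair(pair(b, 0), pair(0, b)), e)), pair(0, 0))   [R1 at 1.2.1.1.1]
2. pair(pair(e, f(pair(pair(b, 0), pair(0, b)), e)), pair(0, 0))  →  pair(pair(e, e), pair(0, 0))   [R1 at 1.2]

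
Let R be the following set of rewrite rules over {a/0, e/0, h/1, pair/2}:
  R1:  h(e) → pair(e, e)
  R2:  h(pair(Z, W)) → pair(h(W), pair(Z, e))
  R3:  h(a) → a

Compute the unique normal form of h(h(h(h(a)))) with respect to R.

a

1. h(h(h(h(a))))  →  h(h(h(a)))   [R3 at 1.1.1]
2. h(h(h(a)))  →  h(h(a))   [R3 at 1.1]
3. h(h(a))  →  h(a)   [R3 at 1]
4. h(a)  →  a   [R3 at ε]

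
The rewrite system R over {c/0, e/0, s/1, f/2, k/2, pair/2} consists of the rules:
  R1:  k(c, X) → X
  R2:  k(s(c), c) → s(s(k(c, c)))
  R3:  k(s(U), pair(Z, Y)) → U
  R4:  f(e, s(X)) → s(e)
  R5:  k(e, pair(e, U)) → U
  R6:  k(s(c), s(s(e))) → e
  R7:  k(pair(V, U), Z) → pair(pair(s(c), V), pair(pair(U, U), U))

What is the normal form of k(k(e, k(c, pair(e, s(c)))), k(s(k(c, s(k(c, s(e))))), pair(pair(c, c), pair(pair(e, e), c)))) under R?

e

1. k(k(e, k(c, pair(e, s(c)))), k(s(k(c, s(k(c, s(e))))), pair(pair(c, c), pair(pair(e, e), c))))  →  k(k(e, pair(e, s(c))), k(s(k(c, s(k(c, s(e))))), pair(pair(c, c), pair(pair(e, e), c))))   [R1 at 1.2]
2. k(k(e, pair(e, s(c))), k(s(k(c, s(k(c, s(e))))), pair(pair(c, c), pair(pair(e, e), c))))  →  k(s(c), k(s(k(c, s(k(c, s(e))))), pair(pair(c, c), pair(pair(e, e), c))))   [R5 at 1]
3. k(s(c), k(s(k(c, s(k(c, s(e))))), pair(pair(c, c), pair(pair(e, e), c))))  →  k(s(c), k(c, s(k(c, s(e)))))   [R3 at 2]
4. k(s(c), k(c, s(k(c, s(e)))))  →  k(s(c), s(k(c, s(e))))   [R1 at 2]
5. k(s(c), s(k(c, s(e))))  →  k(s(c), s(s(e)))   [R1 at 2.1]
6. k(s(c), s(s(e)))  →  e   [R6 at ε]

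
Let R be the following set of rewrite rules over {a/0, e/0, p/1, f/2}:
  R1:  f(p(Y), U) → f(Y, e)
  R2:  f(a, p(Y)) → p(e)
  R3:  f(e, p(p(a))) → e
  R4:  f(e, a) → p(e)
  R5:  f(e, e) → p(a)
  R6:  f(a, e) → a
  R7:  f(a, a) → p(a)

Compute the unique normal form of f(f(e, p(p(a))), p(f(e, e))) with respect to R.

1. f(f(e, p(p(a))), p(f(e, e)))  →  f(e, p(f(e, e)))   [R3 at 1]
2. f(e, p(f(e, e)))  →  f(e, p(p(a)))   [R5 at 2.1]
3. f(e, p(p(a)))  →  e   [R3 at ε]

e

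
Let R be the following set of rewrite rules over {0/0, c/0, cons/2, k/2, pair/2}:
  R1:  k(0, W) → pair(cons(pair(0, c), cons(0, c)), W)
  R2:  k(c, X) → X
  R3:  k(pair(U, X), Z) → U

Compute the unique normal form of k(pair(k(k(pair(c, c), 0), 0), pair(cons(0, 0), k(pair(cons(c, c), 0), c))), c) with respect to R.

0

1. k(pair(k(k(pair(c, c), 0), 0), pair(cons(0, 0), k(pair(cons(c, c), 0), c))), c)  →  k(k(pair(c, c), 0), 0)   [R3 at ε]
2. k(k(pair(c, c), 0), 0)  →  k(c, 0)   [R3 at 1]
3. k(c, 0)  →  0   [R2 at ε]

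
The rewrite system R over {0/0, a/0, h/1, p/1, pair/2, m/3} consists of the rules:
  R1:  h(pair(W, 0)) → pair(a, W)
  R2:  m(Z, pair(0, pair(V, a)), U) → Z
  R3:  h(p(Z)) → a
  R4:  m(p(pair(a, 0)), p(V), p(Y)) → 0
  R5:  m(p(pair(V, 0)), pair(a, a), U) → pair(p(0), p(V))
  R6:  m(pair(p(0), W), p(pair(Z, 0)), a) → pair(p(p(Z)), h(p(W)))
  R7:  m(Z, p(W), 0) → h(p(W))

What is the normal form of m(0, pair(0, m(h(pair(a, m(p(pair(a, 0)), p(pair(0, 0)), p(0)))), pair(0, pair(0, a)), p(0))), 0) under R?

1. m(0, pair(0, m(h(pair(a, m(p(pair(a, 0)), p(pair(0, 0)), p(0)))), pair(0, pair(0, a)), p(0))), 0)  →  m(0, pair(0, h(pair(a, m(p(pair(a, 0)), p(pair(0, 0)), p(0))))), 0)   [R2 at 2.2]
2. m(0, pair(0, h(pair(a, m(p(pair(a, 0)), p(pair(0, 0)), p(0))))), 0)  →  m(0, pair(0, h(pair(a, 0))), 0)   [R4 at 2.2.1.2]
3. m(0, pair(0, h(pair(a, 0))), 0)  →  m(0, pair(0, pair(a, a)), 0)   [R1 at 2.2]
4. m(0, pair(0, pair(a, a)), 0)  →  0   [R2 at ε]

0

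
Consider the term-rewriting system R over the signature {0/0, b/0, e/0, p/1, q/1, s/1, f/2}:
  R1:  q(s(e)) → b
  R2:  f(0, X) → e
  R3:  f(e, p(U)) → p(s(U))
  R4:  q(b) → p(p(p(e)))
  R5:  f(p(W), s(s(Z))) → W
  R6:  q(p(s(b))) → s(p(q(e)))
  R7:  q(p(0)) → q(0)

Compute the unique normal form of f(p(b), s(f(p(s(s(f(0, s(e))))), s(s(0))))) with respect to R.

1. f(p(b), s(f(p(s(s(f(0, s(e))))), s(s(0)))))  →  f(p(b), s(s(s(f(0, s(e))))))   [R5 at 2.1]
2. f(p(b), s(s(s(f(0, s(e))))))  →  b   [R5 at ε]

b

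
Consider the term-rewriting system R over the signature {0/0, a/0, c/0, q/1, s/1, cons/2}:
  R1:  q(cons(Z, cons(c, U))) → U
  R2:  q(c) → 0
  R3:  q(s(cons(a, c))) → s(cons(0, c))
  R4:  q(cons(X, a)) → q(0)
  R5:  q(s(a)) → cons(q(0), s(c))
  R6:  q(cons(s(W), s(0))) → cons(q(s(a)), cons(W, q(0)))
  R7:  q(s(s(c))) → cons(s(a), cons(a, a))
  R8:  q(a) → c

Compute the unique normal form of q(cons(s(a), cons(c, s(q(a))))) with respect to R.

1. q(cons(s(a), cons(c, s(q(a)))))  →  s(q(a))   [R1 at ε]
2. s(q(a))  →  s(c)   [R8 at 1]

s(c)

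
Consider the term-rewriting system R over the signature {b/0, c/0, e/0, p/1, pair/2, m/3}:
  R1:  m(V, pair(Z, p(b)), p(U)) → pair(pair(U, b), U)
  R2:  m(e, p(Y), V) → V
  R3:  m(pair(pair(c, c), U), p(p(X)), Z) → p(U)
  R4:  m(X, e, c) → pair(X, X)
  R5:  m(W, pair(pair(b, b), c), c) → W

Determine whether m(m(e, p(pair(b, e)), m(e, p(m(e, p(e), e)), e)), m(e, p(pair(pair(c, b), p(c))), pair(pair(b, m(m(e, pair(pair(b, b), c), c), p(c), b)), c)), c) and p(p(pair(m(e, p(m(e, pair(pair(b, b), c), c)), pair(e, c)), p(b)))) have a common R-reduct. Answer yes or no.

Reduce t₁ = m(m(e, p(pair(b, e)), m(e, p(m(e, p(e), e)), e)), m(e, p(pair(pair(c, b), p(c))), pair(pair(b, m(m(e, pair(pair(b, b), c), c), p(c), b)), c)), c):
1. m(m(e, p(pair(b, e)), m(e, p(m(e, p(e), e)), e)), m(e, p(pair(pair(c, b), p(c))), pair(pair(b, m(m(e, pair(pair(b, b), c), c), p(c), b)), c)), c)  →  m(m(e, p(m(e, p(e), e)), e), m(e, p(pair(pair(c, b), p(c))), pair(pair(b, m(m(e, pair(pair(b, b), c), c), p(c), b)), c)), c)   [R2 at 1]
2. m(m(e, p(m(e, p(e), e)), e), m(e, p(pair(pair(c, b), p(c))), pair(pair(b, m(m(e, pair(pair(b, b), c), c), p(c), b)), c)), c)  →  m(e, m(e, p(pair(pair(c, b), p(c))), pair(pair(b, m(m(e, pair(pair(b, b), c), c), p(c), b)), c)), c)   [R2 at 1]
3. m(e, m(e, p(pair(pair(c, b), p(c))), pair(pair(b, m(m(e, pair(pair(b, b), c), c), p(c), b)), c)), c)  →  m(e, pair(pair(b, m(m(e, pair(pair(b, b), c), c), p(c), b)), c), c)   [R2 at 2]
4. m(e, pair(pair(b, m(m(e, pair(pair(b, b), c), c), p(c), b)), c), c)  →  m(e, pair(pair(b, m(e, p(c), b)), c), c)   [R5 at 2.1.2.1]
5. m(e, pair(pair(b, m(e, p(c), b)), c), c)  →  m(e, pair(pair(b, b), c), c)   [R2 at 2.1.2]
6. m(e, pair(pair(b, b), c), c)  →  e   [R5 at ε]

Reduce t₂ = p(p(pair(m(e, p(m(e, pair(pair(b, b), c), c)), pair(e, c)), p(b)))):
1. p(p(pair(m(e, p(m(e, pair(pair(b, b), c), c)), pair(e, c)), p(b))))  →  p(p(pair(pair(e, c), p(b))))   [R2 at 1.1.1]

no — NF(t₁) = e, NF(t₂) = p(p(pair(pair(e, c), p(b))))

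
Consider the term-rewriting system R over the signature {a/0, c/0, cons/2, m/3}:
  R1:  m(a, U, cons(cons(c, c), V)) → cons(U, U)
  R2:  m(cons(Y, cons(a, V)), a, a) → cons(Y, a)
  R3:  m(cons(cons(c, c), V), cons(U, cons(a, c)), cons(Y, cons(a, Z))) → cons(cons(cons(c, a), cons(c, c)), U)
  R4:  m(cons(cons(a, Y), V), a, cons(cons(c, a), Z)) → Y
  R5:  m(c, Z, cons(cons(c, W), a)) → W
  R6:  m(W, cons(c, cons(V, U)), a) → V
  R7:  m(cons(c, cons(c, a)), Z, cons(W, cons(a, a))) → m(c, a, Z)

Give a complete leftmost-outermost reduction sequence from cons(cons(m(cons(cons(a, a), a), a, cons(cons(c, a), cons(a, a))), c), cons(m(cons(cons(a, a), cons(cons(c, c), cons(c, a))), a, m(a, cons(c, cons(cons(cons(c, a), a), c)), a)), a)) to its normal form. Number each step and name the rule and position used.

1. cons(cons(m(cons(cons(a, a), a), a, cons(cons(c, a), cons(a, a))), c), cons(m(cons(cons(a, a), cons(cons(c, c), cons(c, a))), a, m(a, cons(c, cons(cons(cons(c, a), a), c)), a)), a))  →  cons(cons(a, c), cons(m(cons(cons(a, a), cons(cons(c, c), cons(c, a))), a, m(a, cons(c, cons(cons(cons(c, a), a), c)), a)), a))   [R4 at 1.1]
2. cons(cons(a, c), cons(m(cons(cons(a, a), cons(cons(c, c), cons(c, a))), a, m(a, cons(c, cons(cons(cons(c, a), a), c)), a)), a))  →  cons(cons(a, c), cons(m(cons(cons(a, a), cons(cons(c, c), cons(c, a))), a, cons(cons(c, a), a)), a))   [R6 at 2.1.3]
3. cons(cons(a, c), cons(m(cons(cons(a, a), cons(cons(c, c), cons(c, a))), a, cons(cons(c, a), a)), a))  →  cons(cons(a, c), cons(a, a))   [R4 at 2.1]

cons(cons(a, c), cons(a, a))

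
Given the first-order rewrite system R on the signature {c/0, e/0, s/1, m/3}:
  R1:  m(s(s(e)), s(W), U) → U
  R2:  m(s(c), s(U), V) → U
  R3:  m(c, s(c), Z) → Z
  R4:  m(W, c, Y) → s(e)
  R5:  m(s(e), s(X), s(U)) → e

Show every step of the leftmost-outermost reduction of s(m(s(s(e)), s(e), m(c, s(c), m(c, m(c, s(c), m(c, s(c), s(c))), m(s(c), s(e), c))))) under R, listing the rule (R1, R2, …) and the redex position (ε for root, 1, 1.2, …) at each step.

s(e)

1. s(m(s(s(e)), s(e), m(c, s(c), m(c, m(c, s(c), m(c, s(c), s(c))), m(s(c), s(e), c)))))  →  s(m(c, s(c), m(c, m(c, s(c), m(c, s(c), s(c))), m(s(c), s(e), c))))   [R1 at 1]
2. s(m(c, s(c), m(c, m(c, s(c), m(c, s(c), s(c))), m(s(c), s(e), c))))  →  s(m(c, m(c, s(c), m(c, s(c), s(c))), m(s(c), s(e), c)))   [R3 at 1]
3. s(m(c, m(c, s(c), m(c, s(c), s(c))), m(s(c), s(e), c)))  →  s(m(c, m(c, s(c), s(c)), m(s(c), s(e), c)))   [R3 at 1.2]
4. s(m(c, m(c, s(c), s(c)), m(s(c), s(e), c)))  →  s(m(c, s(c), m(s(c), s(e), c)))   [R3 at 1.2]
5. s(m(c, s(c), m(s(c), s(e), c)))  →  s(m(s(c), s(e), c))   [R3 at 1]
6. s(m(s(c), s(e), c))  →  s(e)   [R2 at 1]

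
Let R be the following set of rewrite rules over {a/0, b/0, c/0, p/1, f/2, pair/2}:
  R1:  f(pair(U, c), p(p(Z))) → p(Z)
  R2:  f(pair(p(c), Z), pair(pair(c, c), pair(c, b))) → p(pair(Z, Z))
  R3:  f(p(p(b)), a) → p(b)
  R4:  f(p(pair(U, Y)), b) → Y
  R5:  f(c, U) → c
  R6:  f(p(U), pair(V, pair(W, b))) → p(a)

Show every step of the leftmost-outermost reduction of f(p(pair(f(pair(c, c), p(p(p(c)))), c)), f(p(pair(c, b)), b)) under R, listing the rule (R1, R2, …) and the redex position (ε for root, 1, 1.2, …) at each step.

c

1. f(p(pair(f(pair(c, c), p(p(p(c)))), c)), f(p(pair(c, b)), b))  →  f(p(pair(p(p(c)), c)), f(p(pair(c, b)), b))   [R1 at 1.1.1]
2. f(p(pair(p(p(c)), c)), f(p(pair(c, b)), b))  →  f(p(pair(p(p(c)), c)), b)   [R4 at 2]
3. f(p(pair(p(p(c)), c)), b)  →  c   [R4 at ε]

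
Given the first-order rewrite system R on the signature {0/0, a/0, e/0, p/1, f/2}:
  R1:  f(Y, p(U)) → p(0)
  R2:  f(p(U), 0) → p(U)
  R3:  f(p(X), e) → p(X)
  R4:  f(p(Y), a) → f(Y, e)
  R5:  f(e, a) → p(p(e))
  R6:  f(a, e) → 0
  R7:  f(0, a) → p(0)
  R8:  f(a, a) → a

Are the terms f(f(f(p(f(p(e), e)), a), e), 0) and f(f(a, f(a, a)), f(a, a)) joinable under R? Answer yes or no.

no — NF(t₁) = p(e), NF(t₂) = a

Reduce t₁ = f(f(f(p(f(p(e), e)), a), e), 0):
1. f(f(f(p(f(p(e), e)), a), e), 0)  →  f(f(f(f(p(e), e), e), e), 0)   [R4 at 1.1]
2. f(f(f(f(p(e), e), e), e), 0)  →  f(f(f(p(e), e), e), 0)   [R3 at 1.1.1]
3. f(f(f(p(e), e), e), 0)  →  f(f(p(e), e), 0)   [R3 at 1.1]
4. f(f(p(e), e), 0)  →  f(p(e), 0)   [R3 at 1]
5. f(p(e), 0)  →  p(e)   [R2 at ε]

Reduce t₂ = f(f(a, f(a, a)), f(a, a)):
1. f(f(a, f(a, a)), f(a, a))  →  f(f(a, a), f(a, a))   [R8 at 1.2]
2. f(f(a, a), f(a, a))  →  f(a, f(a, a))   [R8 at 1]
3. f(a, f(a, a))  →  f(a, a)   [R8 at 2]
4. f(a, a)  →  a   [R8 at ε]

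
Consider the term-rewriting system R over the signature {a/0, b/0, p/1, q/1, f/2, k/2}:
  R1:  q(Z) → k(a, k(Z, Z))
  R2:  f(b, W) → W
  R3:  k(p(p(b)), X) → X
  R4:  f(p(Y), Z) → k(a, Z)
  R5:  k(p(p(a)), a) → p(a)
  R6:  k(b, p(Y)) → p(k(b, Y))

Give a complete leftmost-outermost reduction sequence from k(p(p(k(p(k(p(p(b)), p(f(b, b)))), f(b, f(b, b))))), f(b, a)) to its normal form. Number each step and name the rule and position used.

1. k(p(p(k(p(k(p(p(b)), p(f(b, b)))), f(b, f(b, b))))), f(b, a))  →  k(p(p(k(p(p(f(b, b))), f(b, f(b, b))))), f(b, a))   [R3 at 1.1.1.1.1]
2. k(p(p(k(p(p(f(b, b))), f(b, f(b, b))))), f(b, a))  →  k(p(p(k(p(p(b)), f(b, f(b, b))))), f(b, a))   [R2 at 1.1.1.1.1.1]
3. k(p(p(k(p(p(b)), f(b, f(b, b))))), f(b, a))  →  k(p(p(f(b, f(b, b)))), f(b, a))   [R3 at 1.1.1]
4. k(p(p(f(b, f(b, b)))), f(b, a))  →  k(p(p(f(b, b))), f(b, a))   [R2 at 1.1.1]
5. k(p(p(f(b, b))), f(b, a))  →  k(p(p(b)), f(b, a))   [R2 at 1.1.1]
6. k(p(p(b)), f(b, a))  →  f(b, a)   [R3 at ε]
7. f(b, a)  →  a   [R2 at ε]

a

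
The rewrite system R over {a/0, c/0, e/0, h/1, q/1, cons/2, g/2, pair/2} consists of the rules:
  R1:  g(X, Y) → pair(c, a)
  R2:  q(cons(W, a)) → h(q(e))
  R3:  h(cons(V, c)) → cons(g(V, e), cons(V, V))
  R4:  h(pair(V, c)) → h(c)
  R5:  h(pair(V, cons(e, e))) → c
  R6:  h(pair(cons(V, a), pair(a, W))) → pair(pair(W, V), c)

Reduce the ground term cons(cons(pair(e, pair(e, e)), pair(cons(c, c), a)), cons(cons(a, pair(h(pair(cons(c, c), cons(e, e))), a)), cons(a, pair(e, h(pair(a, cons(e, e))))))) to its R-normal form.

1. cons(cons(pair(e, pair(e, e)), pair(cons(c, c), a)), cons(cons(a, pair(h(pair(cons(c, c), cons(e, e))), a)), cons(a, pair(e, h(pair(a, cons(e, e)))))))  →  cons(cons(pair(e, pair(e, e)), pair(cons(c, c), a)), cons(cons(a, pair(c, a)), cons(a, pair(e, h(pair(a, cons(e, e)))))))   [R5 at 2.1.2.1]
2. cons(cons(pair(e, pair(e, e)), pair(cons(c, c), a)), cons(cons(a, pair(c, a)), cons(a, pair(e, h(pair(a, cons(e, e)))))))  →  cons(cons(pair(e, pair(e, e)), pair(cons(c, c), a)), cons(cons(a, pair(c, a)), cons(a, pair(e, c))))   [R5 at 2.2.2.2]

cons(cons(pair(e, pair(e, e)), pair(cons(c, c), a)), cons(cons(a, pair(c, a)), cons(a, pair(e, c))))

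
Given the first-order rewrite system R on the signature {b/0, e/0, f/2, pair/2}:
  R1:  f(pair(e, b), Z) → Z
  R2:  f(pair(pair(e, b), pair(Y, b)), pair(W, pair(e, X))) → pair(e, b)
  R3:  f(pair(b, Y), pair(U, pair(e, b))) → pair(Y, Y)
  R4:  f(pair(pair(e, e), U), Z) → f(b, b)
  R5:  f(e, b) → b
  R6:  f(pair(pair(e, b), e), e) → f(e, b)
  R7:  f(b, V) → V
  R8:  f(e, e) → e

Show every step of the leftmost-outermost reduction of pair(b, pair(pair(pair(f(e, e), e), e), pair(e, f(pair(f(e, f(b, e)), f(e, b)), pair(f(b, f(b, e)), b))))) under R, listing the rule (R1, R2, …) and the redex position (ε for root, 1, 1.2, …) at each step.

pair(b, pair(pair(pair(e, e), e), pair(e, pair(e, b))))

1. pair(b, pair(pair(pair(f(e, e), e), e), pair(e, f(pair(f(e, f(b, e)), f(e, b)), pair(f(b, f(b, e)), b)))))  →  pair(b, pair(pair(pair(e, e), e), pair(e, f(pair(f(e, f(b, e)), f(e, b)), pair(f(b, f(b, e)), b)))))   [R8 at 2.1.1.1]
2. pair(b, pair(pair(pair(e, e), e), pair(e, f(pair(f(e, f(b, e)), f(e, b)), pair(f(b, f(b, e)), b)))))  →  pair(b, pair(pair(pair(e, e), e), pair(e, f(pair(f(e, e), f(e, b)), pair(f(b, f(b, e)), b)))))   [R7 at 2.2.2.1.1.2]
3. pair(b, pair(pair(pair(e, e), e), pair(e, f(pair(f(e, e), f(e, b)), pair(f(b, f(b, e)), b)))))  →  pair(b, pair(pair(pair(e, e), e), pair(e, f(pair(e, f(e, b)), pair(f(b, f(b, e)), b)))))   [R8 at 2.2.2.1.1]
4. pair(b, pair(pair(pair(e, e), e), pair(e, f(pair(e, f(e, b)), pair(f(b, f(b, e)), b)))))  →  pair(b, pair(pair(pair(e, e), e), pair(e, f(pair(e, b), pair(f(b, f(b, e)), b)))))   [R5 at 2.2.2.1.2]
5. pair(b, pair(pair(pair(e, e), e), pair(e, f(pair(e, b), pair(f(b, f(b, e)), b)))))  →  pair(b, pair(pair(pair(e, e), e), pair(e, pair(f(b, f(b, e)), b))))   [R1 at 2.2.2]
6. pair(b, pair(pair(pair(e, e), e), pair(e, pair(f(b, f(b, e)), b))))  →  pair(b, pair(pair(pair(e, e), e), pair(e, pair(f(b, e), b))))   [R7 at 2.2.2.1]
7. pair(b, pair(pair(pair(e, e), e), pair(e, pair(f(b, e), b))))  →  pair(b, pair(pair(pair(e, e), e), pair(e, pair(e, b))))   [R7 at 2.2.2.1]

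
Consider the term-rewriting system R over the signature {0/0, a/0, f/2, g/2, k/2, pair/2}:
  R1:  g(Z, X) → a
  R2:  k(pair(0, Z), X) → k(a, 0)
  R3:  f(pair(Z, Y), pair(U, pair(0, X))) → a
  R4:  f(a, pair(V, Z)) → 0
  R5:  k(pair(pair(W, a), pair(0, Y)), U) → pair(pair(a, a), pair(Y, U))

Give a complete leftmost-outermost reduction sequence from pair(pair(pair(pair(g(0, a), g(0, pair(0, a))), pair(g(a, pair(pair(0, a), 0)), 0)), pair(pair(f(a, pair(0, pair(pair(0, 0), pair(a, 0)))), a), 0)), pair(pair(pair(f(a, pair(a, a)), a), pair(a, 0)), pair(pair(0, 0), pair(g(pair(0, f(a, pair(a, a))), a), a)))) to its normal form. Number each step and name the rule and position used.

pair(pair(pair(pair(a, a), pair(a, 0)), pair(pair(0, a), 0)), pair(pair(pair(0, a), pair(a, 0)), pair(pair(0, 0), pair(a, a))))

1. pair(pair(pair(pair(g(0, a), g(0, pair(0, a))), pair(g(a, pair(pair(0, a), 0)), 0)), pair(pair(f(a, pair(0, pair(pair(0, 0), pair(a, 0)))), a), 0)), pair(pair(pair(f(a, pair(a, a)), a), pair(a, 0)), pair(pair(0, 0), pair(g(pair(0, f(a, pair(a, a))), a), a))))  →  pair(pair(pair(pair(a, g(0, pair(0, a))), pair(g(a, pair(pair(0, a), 0)), 0)), pair(pair(f(a, pair(0, pair(pair(0, 0), pair(a, 0)))), a), 0)), pair(pair(pair(f(a, pair(a, a)), a), pair(a, 0)), pair(pair(0, 0), pair(g(pair(0, f(a, pair(a, a))), a), a))))   [R1 at 1.1.1.1]
2. pair(pair(pair(pair(a, g(0, pair(0, a))), pair(g(a, pair(pair(0, a), 0)), 0)), pair(pair(f(a, pair(0, pair(pair(0, 0), pair(a, 0)))), a), 0)), pair(pair(pair(f(a, pair(a, a)), a), pair(a, 0)), pair(pair(0, 0), pair(g(pair(0, f(a, pair(a, a))), a), a))))  →  pair(pair(pair(pair(a, a), pair(g(a, pair(pair(0, a), 0)), 0)), pair(pair(f(a, pair(0, pair(pair(0, 0), pair(a, 0)))), a), 0)), pair(pair(pair(f(a, pair(a, a)), a), pair(a, 0)), pair(pair(0, 0), pair(g(pair(0, f(a, pair(a, a))), a), a))))   [R1 at 1.1.1.2]
3. pair(pair(pair(pair(a, a), pair(g(a, pair(pair(0, a), 0)), 0)), pair(pair(f(a, pair(0, pair(pair(0, 0), pair(a, 0)))), a), 0)), pair(pair(pair(f(a, pair(a, a)), a), pair(a, 0)), pair(pair(0, 0), pair(g(pair(0, f(a, pair(a, a))), a), a))))  →  pair(pair(pair(pair(a, a), pair(a, 0)), pair(pair(f(a, pair(0, pair(pair(0, 0), pair(a, 0)))), a), 0)), pair(pair(pair(f(a, pair(a, a)), a), pair(a, 0)), pair(pair(0, 0), pair(g(pair(0, f(a, pair(a, a))), a), a))))   [R1 at 1.1.2.1]
4. pair(pair(pair(pair(a, a), pair(a, 0)), pair(pair(f(a, pair(0, pair(pair(0, 0), pair(a, 0)))), a), 0)), pair(pair(pair(f(a, pair(a, a)), a), pair(a, 0)), pair(pair(0, 0), pair(g(pair(0, f(a, pair(a, a))), a), a))))  →  pair(pair(pair(pair(a, a), pair(a, 0)), pair(pair(0, a), 0)), pair(pair(pair(f(a, pair(a, a)), a), pair(a, 0)), pair(pair(0, 0), pair(g(pair(0, f(a, pair(a, a))), a), a))))   [R4 at 1.2.1.1]
5. pair(pair(pair(pair(a, a), pair(a, 0)), pair(pair(0, a), 0)), pair(pair(pair(f(a, pair(a, a)), a), pair(a, 0)), pair(pair(0, 0), pair(g(pair(0, f(a, pair(a, a))), a), a))))  →  pair(pair(pair(pair(a, a), pair(a, 0)), pair(pair(0, a), 0)), pair(pair(pair(0, a), pair(a, 0)), pair(pair(0, 0), pair(g(pair(0, f(a, pair(a, a))), a), a))))   [R4 at 2.1.1.1]
6. pair(pair(pair(pair(a, a), pair(a, 0)), pair(pair(0, a), 0)), pair(pair(pair(0, a), pair(a, 0)), pair(pair(0, 0), pair(g(pair(0, f(a, pair(a, a))), a), a))))  →  pair(pair(pair(pair(a, a), pair(a, 0)), pair(pair(0, a), 0)), pair(pair(pair(0, a), pair(a, 0)), pair(pair(0, 0), pair(a, a))))   [R1 at 2.2.2.1]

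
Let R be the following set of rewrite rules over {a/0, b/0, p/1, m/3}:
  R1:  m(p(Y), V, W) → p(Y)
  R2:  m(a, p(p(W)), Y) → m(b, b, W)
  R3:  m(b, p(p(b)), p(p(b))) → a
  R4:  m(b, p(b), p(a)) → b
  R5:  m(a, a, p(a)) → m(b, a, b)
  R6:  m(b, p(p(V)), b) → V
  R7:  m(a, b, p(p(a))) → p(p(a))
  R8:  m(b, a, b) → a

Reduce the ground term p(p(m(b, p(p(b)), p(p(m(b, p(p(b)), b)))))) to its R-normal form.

1. p(p(m(b, p(p(b)), p(p(m(b, p(p(b)), b))))))  →  p(p(m(b, p(p(b)), p(p(b)))))   [R6 at 1.1.3.1.1]
2. p(p(m(b, p(p(b)), p(p(b)))))  →  p(p(a))   [R3 at 1.1]

p(p(a))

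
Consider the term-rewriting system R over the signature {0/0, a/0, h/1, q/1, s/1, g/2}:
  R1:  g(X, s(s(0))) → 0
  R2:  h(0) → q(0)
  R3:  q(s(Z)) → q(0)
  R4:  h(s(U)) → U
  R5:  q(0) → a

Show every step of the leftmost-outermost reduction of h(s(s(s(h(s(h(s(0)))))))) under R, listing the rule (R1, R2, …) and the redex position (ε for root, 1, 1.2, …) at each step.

s(s(0))

1. h(s(s(s(h(s(h(s(0))))))))  →  s(s(h(s(h(s(0))))))   [R4 at ε]
2. s(s(h(s(h(s(0))))))  →  s(s(h(s(0))))   [R4 at 1.1]
3. s(s(h(s(0))))  →  s(s(0))   [R4 at 1.1]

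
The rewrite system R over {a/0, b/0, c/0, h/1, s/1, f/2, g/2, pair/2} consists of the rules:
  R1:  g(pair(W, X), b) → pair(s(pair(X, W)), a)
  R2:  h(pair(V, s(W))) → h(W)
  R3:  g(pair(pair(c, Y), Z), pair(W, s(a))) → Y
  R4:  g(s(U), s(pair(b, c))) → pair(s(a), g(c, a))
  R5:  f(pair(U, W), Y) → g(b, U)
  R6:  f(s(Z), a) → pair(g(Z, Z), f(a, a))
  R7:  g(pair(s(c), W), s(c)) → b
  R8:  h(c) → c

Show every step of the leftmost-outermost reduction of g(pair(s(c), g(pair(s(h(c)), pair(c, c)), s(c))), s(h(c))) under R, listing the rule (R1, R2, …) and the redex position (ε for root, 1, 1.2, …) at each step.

1. g(pair(s(c), g(pair(s(h(c)), pair(c, c)), s(c))), s(h(c)))  →  g(pair(s(c), g(pair(s(c), pair(c, c)), s(c))), s(h(c)))   [R8 at 1.2.1.1.1]
2. g(pair(s(c), g(pair(s(c), pair(c, c)), s(c))), s(h(c)))  →  g(pair(s(c), b), s(h(c)))   [R7 at 1.2]
3. g(pair(s(c), b), s(h(c)))  →  g(pair(s(c), b), s(c))   [R8 at 2.1]
4. g(pair(s(c), b), s(c))  →  b   [R7 at ε]

b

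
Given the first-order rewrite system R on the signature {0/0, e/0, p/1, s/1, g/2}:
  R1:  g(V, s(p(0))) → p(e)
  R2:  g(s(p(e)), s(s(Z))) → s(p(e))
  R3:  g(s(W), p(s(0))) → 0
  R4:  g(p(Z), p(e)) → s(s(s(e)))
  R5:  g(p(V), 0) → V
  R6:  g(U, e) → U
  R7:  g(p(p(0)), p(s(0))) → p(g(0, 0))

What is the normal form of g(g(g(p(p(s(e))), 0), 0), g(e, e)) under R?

s(e)

1. g(g(g(p(p(s(e))), 0), 0), g(e, e))  →  g(g(p(s(e)), 0), g(e, e))   [R5 at 1.1]
2. g(g(p(s(e)), 0), g(e, e))  →  g(s(e), g(e, e))   [R5 at 1]
3. g(s(e), g(e, e))  →  g(s(e), e)   [R6 at 2]
4. g(s(e), e)  →  s(e)   [R6 at ε]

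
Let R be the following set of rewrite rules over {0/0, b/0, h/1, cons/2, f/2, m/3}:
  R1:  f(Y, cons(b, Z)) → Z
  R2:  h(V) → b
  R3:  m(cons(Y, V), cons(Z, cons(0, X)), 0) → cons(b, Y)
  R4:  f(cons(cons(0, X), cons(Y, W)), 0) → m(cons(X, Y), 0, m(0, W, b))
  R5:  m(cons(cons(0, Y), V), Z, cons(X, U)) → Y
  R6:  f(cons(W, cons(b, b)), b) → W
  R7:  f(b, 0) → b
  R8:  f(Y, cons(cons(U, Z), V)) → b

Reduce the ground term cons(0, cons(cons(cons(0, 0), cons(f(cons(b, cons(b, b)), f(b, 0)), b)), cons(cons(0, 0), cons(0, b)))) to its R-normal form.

cons(0, cons(cons(cons(0, 0), cons(b, b)), cons(cons(0, 0), cons(0, b))))

1. cons(0, cons(cons(cons(0, 0), cons(f(cons(b, cons(b, b)), f(b, 0)), b)), cons(cons(0, 0), cons(0, b))))  →  cons(0, cons(cons(cons(0, 0), cons(f(cons(b, cons(b, b)), b), b)), cons(cons(0, 0), cons(0, b))))   [R7 at 2.1.2.1.2]
2. cons(0, cons(cons(cons(0, 0), cons(f(cons(b, cons(b, b)), b), b)), cons(cons(0, 0), cons(0, b))))  →  cons(0, cons(cons(cons(0, 0), cons(b, b)), cons(cons(0, 0), cons(0, b))))   [R6 at 2.1.2.1]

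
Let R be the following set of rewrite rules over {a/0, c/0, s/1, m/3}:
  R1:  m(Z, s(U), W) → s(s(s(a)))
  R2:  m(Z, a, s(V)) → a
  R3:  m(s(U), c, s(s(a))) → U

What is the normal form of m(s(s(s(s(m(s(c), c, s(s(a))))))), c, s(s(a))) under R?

1. m(s(s(s(s(m(s(c), c, s(s(a))))))), c, s(s(a)))  →  s(s(s(m(s(c), c, s(s(a))))))   [R3 at ε]
2. s(s(s(m(s(c), c, s(s(a))))))  →  s(s(s(c)))   [R3 at 1.1.1]

s(s(s(c)))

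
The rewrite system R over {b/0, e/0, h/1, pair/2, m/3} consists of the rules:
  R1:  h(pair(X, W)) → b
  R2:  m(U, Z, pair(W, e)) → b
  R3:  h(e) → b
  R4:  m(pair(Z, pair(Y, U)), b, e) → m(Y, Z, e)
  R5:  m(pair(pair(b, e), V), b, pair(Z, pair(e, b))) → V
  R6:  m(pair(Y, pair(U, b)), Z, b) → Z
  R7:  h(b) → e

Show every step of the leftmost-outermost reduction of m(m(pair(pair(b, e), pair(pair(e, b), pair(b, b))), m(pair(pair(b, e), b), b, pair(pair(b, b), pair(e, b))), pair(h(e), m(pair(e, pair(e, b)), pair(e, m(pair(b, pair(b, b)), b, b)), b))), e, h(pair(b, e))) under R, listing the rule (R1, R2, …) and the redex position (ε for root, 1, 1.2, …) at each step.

1. m(m(pair(pair(b, e), pair(pair(e, b), pair(b, b))), m(pair(pair(b, e), b), b, pair(pair(b, b), pair(e, b))), pair(h(e), m(pair(e, pair(e, b)), pair(e, m(pair(b, pair(b, b)), b, b)), b))), e, h(pair(b, e)))  →  m(m(pair(pair(b, e), pair(pair(e, b), pair(b, b))), b, pair(h(e), m(pair(e, pair(e, b)), pair(e, m(pair(b, pair(b, b)), b, b)), b))), e, h(pair(b, e)))   [R5 at 1.2]
2. m(m(pair(pair(b, e), pair(pair(e, b), pair(b, b))), b, pair(h(e), m(pair(e, pair(e, b)), pair(e, m(pair(b, pair(b, b)), b, b)), b))), e, h(pair(b, e)))  →  m(m(pair(pair(b, e), pair(pair(e, b), pair(b, b))), b, pair(b, m(pair(e, pair(e, b)), pair(e, m(pair(b, pair(b, b)), b, b)), b))), e, h(pair(b, e)))   [R3 at 1.3.1]
3. m(m(pair(pair(b, e), pair(pair(e, b), pair(b, b))), b, pair(b, m(pair(e, pair(e, b)), pair(e, m(pair(b, pair(b, b)), b, b)), b))), e, h(pair(b, e)))  →  m(m(pair(pair(b, e), pair(pair(e, b), pair(b, b))), b, pair(b, pair(e, m(pair(b, pair(b, b)), b, b)))), e, h(pair(b, e)))   [R6 at 1.3.2]
4. m(m(pair(pair(b, e), pair(pair(e, b), pair(b, b))), b, pair(b, pair(e, m(pair(b, pair(b, b)), b, b)))), e, h(pair(b, e)))  →  m(m(pair(pair(b, e), pair(pair(e, b), pair(b, b))), b, pair(b, pair(e, b))), e, h(pair(b, e)))   [R6 at 1.3.2.2]
5. m(m(pair(pair(b, e), pair(pair(e, b), pair(b, b))), b, pair(b, pair(e, b))), e, h(pair(b, e)))  →  m(pair(pair(e, b), pair(b, b)), e, h(pair(b, e)))   [R5 at 1]
6. m(pair(pair(e, b), pair(b, b)), e, h(pair(b, e)))  →  m(pair(pair(e, b), pair(b, b)), e, b)   [R1 at 3]
7. m(pair(pair(e, b), pair(b, b)), e, b)  →  e   [R6 at ε]

e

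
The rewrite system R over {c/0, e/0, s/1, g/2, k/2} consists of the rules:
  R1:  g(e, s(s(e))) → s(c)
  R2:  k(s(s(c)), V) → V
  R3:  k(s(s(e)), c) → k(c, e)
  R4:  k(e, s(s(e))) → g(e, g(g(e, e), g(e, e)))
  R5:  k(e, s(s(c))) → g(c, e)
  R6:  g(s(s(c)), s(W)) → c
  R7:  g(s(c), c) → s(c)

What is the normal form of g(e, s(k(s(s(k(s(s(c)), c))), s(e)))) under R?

s(c)

1. g(e, s(k(s(s(k(s(s(c)), c))), s(e))))  →  g(e, s(k(s(s(c)), s(e))))   [R2 at 2.1.1.1.1]
2. g(e, s(k(s(s(c)), s(e))))  →  g(e, s(s(e)))   [R2 at 2.1]
3. g(e, s(s(e)))  →  s(c)   [R1 at ε]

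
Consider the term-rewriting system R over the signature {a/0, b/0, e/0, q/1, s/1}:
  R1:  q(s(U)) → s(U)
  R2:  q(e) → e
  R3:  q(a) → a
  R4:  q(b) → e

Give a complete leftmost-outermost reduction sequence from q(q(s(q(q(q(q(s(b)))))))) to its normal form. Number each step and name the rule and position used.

1. q(q(s(q(q(q(q(s(b))))))))  →  q(s(q(q(q(q(s(b)))))))   [R1 at 1]
2. q(s(q(q(q(q(s(b)))))))  →  s(q(q(q(q(s(b))))))   [R1 at ε]
3. s(q(q(q(q(s(b))))))  →  s(q(q(q(s(b)))))   [R1 at 1.1.1.1]
4. s(q(q(q(s(b)))))  →  s(q(q(s(b))))   [R1 at 1.1.1]
5. s(q(q(s(b))))  →  s(q(s(b)))   [R1 at 1.1]
6. s(q(s(b)))  →  s(s(b))   [R1 at 1]

s(s(b))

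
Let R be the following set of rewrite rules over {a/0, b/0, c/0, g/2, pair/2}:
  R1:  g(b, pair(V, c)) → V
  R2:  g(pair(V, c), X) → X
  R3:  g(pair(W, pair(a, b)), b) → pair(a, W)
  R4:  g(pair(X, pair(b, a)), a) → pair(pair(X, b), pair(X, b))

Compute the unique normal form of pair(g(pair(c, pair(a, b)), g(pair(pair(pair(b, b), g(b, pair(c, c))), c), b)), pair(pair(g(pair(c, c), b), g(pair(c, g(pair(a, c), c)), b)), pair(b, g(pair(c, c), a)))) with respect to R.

pair(pair(a, c), pair(pair(b, b), pair(b, a)))

1. pair(g(pair(c, pair(a, b)), g(pair(pair(pair(b, b), g(b, pair(c, c))), c), b)), pair(pair(g(pair(c, c), b), g(pair(c, g(pair(a, c), c)), b)), pair(b, g(pair(c, c), a))))  →  pair(g(pair(c, pair(a, b)), b), pair(pair(g(pair(c, c), b), g(pair(c, g(pair(a, c), c)), b)), pair(b, g(pair(c, c), a))))   [R2 at 1.2]
2. pair(g(pair(c, pair(a, b)), b), pair(pair(g(pair(c, c), b), g(pair(c, g(pair(a, c), c)), b)), pair(b, g(pair(c, c), a))))  →  pair(pair(a, c), pair(pair(g(pair(c, c), b), g(pair(c, g(pair(a, c), c)), b)), pair(b, g(pair(c, c), a))))   [R3 at 1]
3. pair(pair(a, c), pair(pair(g(pair(c, c), b), g(pair(c, g(pair(a, c), c)), b)), pair(b, g(pair(c, c), a))))  →  pair(pair(a, c), pair(pair(b, g(pair(c, g(pair(a, c), c)), b)), pair(b, g(pair(c, c), a))))   [R2 at 2.1.1]
4. pair(pair(a, c), pair(pair(b, g(pair(c, g(pair(a, c), c)), b)), pair(b, g(pair(c, c), a))))  →  pair(pair(a, c), pair(pair(b, g(pair(c, c), b)), pair(b, g(pair(c, c), a))))   [R2 at 2.1.2.1.2]
5. pair(pair(a, c), pair(pair(b, g(pair(c, c), b)), pair(b, g(pair(c, c), a))))  →  pair(pair(a, c), pair(pair(b, b), pair(b, g(pair(c, c), a))))   [R2 at 2.1.2]
6. pair(pair(a, c), pair(pair(b, b), pair(b, g(pair(c, c), a))))  →  pair(pair(a, c), pair(pair(b, b), pair(b, a)))   [R2 at 2.2.2]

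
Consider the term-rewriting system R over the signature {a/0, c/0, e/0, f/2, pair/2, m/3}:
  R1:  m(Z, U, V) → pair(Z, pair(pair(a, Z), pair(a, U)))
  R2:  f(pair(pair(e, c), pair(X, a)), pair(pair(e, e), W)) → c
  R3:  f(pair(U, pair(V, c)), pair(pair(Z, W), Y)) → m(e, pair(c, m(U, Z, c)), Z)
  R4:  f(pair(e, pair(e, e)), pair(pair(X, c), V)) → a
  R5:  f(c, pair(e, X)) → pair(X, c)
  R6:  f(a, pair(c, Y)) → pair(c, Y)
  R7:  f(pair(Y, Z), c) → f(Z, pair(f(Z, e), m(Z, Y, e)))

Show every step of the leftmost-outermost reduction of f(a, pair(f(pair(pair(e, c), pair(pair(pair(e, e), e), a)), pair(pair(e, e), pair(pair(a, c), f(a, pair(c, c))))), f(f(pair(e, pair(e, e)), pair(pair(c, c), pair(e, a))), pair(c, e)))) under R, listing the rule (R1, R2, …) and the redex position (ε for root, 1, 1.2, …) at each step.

pair(c, pair(c, e))

1. f(a, pair(f(pair(pair(e, c), pair(pair(pair(e, e), e), a)), pair(pair(e, e), pair(pair(a, c), f(a, pair(c, c))))), f(f(pair(e, pair(e, e)), pair(pair(c, c), pair(e, a))), pair(c, e))))  →  f(a, pair(c, f(f(pair(e, pair(e, e)), pair(pair(c, c), pair(e, a))), pair(c, e))))   [R2 at 2.1]
2. f(a, pair(c, f(f(pair(e, pair(e, e)), pair(pair(c, c), pair(e, a))), pair(c, e))))  →  pair(c, f(f(pair(e, pair(e, e)), pair(pair(c, c), pair(e, a))), pair(c, e)))   [R6 at ε]
3. pair(c, f(f(pair(e, pair(e, e)), pair(pair(c, c), pair(e, a))), pair(c, e)))  →  pair(c, f(a, pair(c, e)))   [R4 at 2.1]
4. pair(c, f(a, pair(c, e)))  →  pair(c, pair(c, e))   [R6 at 2]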